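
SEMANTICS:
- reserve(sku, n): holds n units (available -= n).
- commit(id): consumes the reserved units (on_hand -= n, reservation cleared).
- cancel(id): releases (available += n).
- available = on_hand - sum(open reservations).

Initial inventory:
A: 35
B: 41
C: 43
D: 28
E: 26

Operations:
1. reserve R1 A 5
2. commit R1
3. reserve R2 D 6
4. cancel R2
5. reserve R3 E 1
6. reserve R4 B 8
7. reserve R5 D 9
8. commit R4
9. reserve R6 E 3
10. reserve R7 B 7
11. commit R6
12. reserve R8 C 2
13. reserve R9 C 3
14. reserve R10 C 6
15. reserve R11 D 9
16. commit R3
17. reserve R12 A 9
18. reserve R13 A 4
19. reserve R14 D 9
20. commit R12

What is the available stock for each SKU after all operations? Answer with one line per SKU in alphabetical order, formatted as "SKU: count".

Step 1: reserve R1 A 5 -> on_hand[A=35 B=41 C=43 D=28 E=26] avail[A=30 B=41 C=43 D=28 E=26] open={R1}
Step 2: commit R1 -> on_hand[A=30 B=41 C=43 D=28 E=26] avail[A=30 B=41 C=43 D=28 E=26] open={}
Step 3: reserve R2 D 6 -> on_hand[A=30 B=41 C=43 D=28 E=26] avail[A=30 B=41 C=43 D=22 E=26] open={R2}
Step 4: cancel R2 -> on_hand[A=30 B=41 C=43 D=28 E=26] avail[A=30 B=41 C=43 D=28 E=26] open={}
Step 5: reserve R3 E 1 -> on_hand[A=30 B=41 C=43 D=28 E=26] avail[A=30 B=41 C=43 D=28 E=25] open={R3}
Step 6: reserve R4 B 8 -> on_hand[A=30 B=41 C=43 D=28 E=26] avail[A=30 B=33 C=43 D=28 E=25] open={R3,R4}
Step 7: reserve R5 D 9 -> on_hand[A=30 B=41 C=43 D=28 E=26] avail[A=30 B=33 C=43 D=19 E=25] open={R3,R4,R5}
Step 8: commit R4 -> on_hand[A=30 B=33 C=43 D=28 E=26] avail[A=30 B=33 C=43 D=19 E=25] open={R3,R5}
Step 9: reserve R6 E 3 -> on_hand[A=30 B=33 C=43 D=28 E=26] avail[A=30 B=33 C=43 D=19 E=22] open={R3,R5,R6}
Step 10: reserve R7 B 7 -> on_hand[A=30 B=33 C=43 D=28 E=26] avail[A=30 B=26 C=43 D=19 E=22] open={R3,R5,R6,R7}
Step 11: commit R6 -> on_hand[A=30 B=33 C=43 D=28 E=23] avail[A=30 B=26 C=43 D=19 E=22] open={R3,R5,R7}
Step 12: reserve R8 C 2 -> on_hand[A=30 B=33 C=43 D=28 E=23] avail[A=30 B=26 C=41 D=19 E=22] open={R3,R5,R7,R8}
Step 13: reserve R9 C 3 -> on_hand[A=30 B=33 C=43 D=28 E=23] avail[A=30 B=26 C=38 D=19 E=22] open={R3,R5,R7,R8,R9}
Step 14: reserve R10 C 6 -> on_hand[A=30 B=33 C=43 D=28 E=23] avail[A=30 B=26 C=32 D=19 E=22] open={R10,R3,R5,R7,R8,R9}
Step 15: reserve R11 D 9 -> on_hand[A=30 B=33 C=43 D=28 E=23] avail[A=30 B=26 C=32 D=10 E=22] open={R10,R11,R3,R5,R7,R8,R9}
Step 16: commit R3 -> on_hand[A=30 B=33 C=43 D=28 E=22] avail[A=30 B=26 C=32 D=10 E=22] open={R10,R11,R5,R7,R8,R9}
Step 17: reserve R12 A 9 -> on_hand[A=30 B=33 C=43 D=28 E=22] avail[A=21 B=26 C=32 D=10 E=22] open={R10,R11,R12,R5,R7,R8,R9}
Step 18: reserve R13 A 4 -> on_hand[A=30 B=33 C=43 D=28 E=22] avail[A=17 B=26 C=32 D=10 E=22] open={R10,R11,R12,R13,R5,R7,R8,R9}
Step 19: reserve R14 D 9 -> on_hand[A=30 B=33 C=43 D=28 E=22] avail[A=17 B=26 C=32 D=1 E=22] open={R10,R11,R12,R13,R14,R5,R7,R8,R9}
Step 20: commit R12 -> on_hand[A=21 B=33 C=43 D=28 E=22] avail[A=17 B=26 C=32 D=1 E=22] open={R10,R11,R13,R14,R5,R7,R8,R9}

Answer: A: 17
B: 26
C: 32
D: 1
E: 22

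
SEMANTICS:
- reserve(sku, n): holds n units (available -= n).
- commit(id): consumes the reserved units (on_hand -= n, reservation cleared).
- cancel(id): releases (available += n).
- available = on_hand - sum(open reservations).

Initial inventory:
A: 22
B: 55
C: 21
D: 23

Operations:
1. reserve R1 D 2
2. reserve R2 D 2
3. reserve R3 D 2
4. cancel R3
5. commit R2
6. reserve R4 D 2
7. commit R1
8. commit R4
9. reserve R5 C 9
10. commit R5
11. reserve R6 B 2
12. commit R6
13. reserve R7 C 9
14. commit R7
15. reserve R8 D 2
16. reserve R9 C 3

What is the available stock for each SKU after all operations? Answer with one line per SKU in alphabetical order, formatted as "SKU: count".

Step 1: reserve R1 D 2 -> on_hand[A=22 B=55 C=21 D=23] avail[A=22 B=55 C=21 D=21] open={R1}
Step 2: reserve R2 D 2 -> on_hand[A=22 B=55 C=21 D=23] avail[A=22 B=55 C=21 D=19] open={R1,R2}
Step 3: reserve R3 D 2 -> on_hand[A=22 B=55 C=21 D=23] avail[A=22 B=55 C=21 D=17] open={R1,R2,R3}
Step 4: cancel R3 -> on_hand[A=22 B=55 C=21 D=23] avail[A=22 B=55 C=21 D=19] open={R1,R2}
Step 5: commit R2 -> on_hand[A=22 B=55 C=21 D=21] avail[A=22 B=55 C=21 D=19] open={R1}
Step 6: reserve R4 D 2 -> on_hand[A=22 B=55 C=21 D=21] avail[A=22 B=55 C=21 D=17] open={R1,R4}
Step 7: commit R1 -> on_hand[A=22 B=55 C=21 D=19] avail[A=22 B=55 C=21 D=17] open={R4}
Step 8: commit R4 -> on_hand[A=22 B=55 C=21 D=17] avail[A=22 B=55 C=21 D=17] open={}
Step 9: reserve R5 C 9 -> on_hand[A=22 B=55 C=21 D=17] avail[A=22 B=55 C=12 D=17] open={R5}
Step 10: commit R5 -> on_hand[A=22 B=55 C=12 D=17] avail[A=22 B=55 C=12 D=17] open={}
Step 11: reserve R6 B 2 -> on_hand[A=22 B=55 C=12 D=17] avail[A=22 B=53 C=12 D=17] open={R6}
Step 12: commit R6 -> on_hand[A=22 B=53 C=12 D=17] avail[A=22 B=53 C=12 D=17] open={}
Step 13: reserve R7 C 9 -> on_hand[A=22 B=53 C=12 D=17] avail[A=22 B=53 C=3 D=17] open={R7}
Step 14: commit R7 -> on_hand[A=22 B=53 C=3 D=17] avail[A=22 B=53 C=3 D=17] open={}
Step 15: reserve R8 D 2 -> on_hand[A=22 B=53 C=3 D=17] avail[A=22 B=53 C=3 D=15] open={R8}
Step 16: reserve R9 C 3 -> on_hand[A=22 B=53 C=3 D=17] avail[A=22 B=53 C=0 D=15] open={R8,R9}

Answer: A: 22
B: 53
C: 0
D: 15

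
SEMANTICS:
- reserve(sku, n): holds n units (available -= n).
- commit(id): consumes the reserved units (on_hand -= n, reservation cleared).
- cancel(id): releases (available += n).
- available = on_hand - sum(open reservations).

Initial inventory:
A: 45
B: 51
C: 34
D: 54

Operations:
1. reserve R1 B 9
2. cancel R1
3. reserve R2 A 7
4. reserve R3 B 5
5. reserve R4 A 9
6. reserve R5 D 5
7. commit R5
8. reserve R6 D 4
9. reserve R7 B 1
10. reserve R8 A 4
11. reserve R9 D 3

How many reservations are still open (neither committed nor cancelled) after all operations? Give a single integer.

Step 1: reserve R1 B 9 -> on_hand[A=45 B=51 C=34 D=54] avail[A=45 B=42 C=34 D=54] open={R1}
Step 2: cancel R1 -> on_hand[A=45 B=51 C=34 D=54] avail[A=45 B=51 C=34 D=54] open={}
Step 3: reserve R2 A 7 -> on_hand[A=45 B=51 C=34 D=54] avail[A=38 B=51 C=34 D=54] open={R2}
Step 4: reserve R3 B 5 -> on_hand[A=45 B=51 C=34 D=54] avail[A=38 B=46 C=34 D=54] open={R2,R3}
Step 5: reserve R4 A 9 -> on_hand[A=45 B=51 C=34 D=54] avail[A=29 B=46 C=34 D=54] open={R2,R3,R4}
Step 6: reserve R5 D 5 -> on_hand[A=45 B=51 C=34 D=54] avail[A=29 B=46 C=34 D=49] open={R2,R3,R4,R5}
Step 7: commit R5 -> on_hand[A=45 B=51 C=34 D=49] avail[A=29 B=46 C=34 D=49] open={R2,R3,R4}
Step 8: reserve R6 D 4 -> on_hand[A=45 B=51 C=34 D=49] avail[A=29 B=46 C=34 D=45] open={R2,R3,R4,R6}
Step 9: reserve R7 B 1 -> on_hand[A=45 B=51 C=34 D=49] avail[A=29 B=45 C=34 D=45] open={R2,R3,R4,R6,R7}
Step 10: reserve R8 A 4 -> on_hand[A=45 B=51 C=34 D=49] avail[A=25 B=45 C=34 D=45] open={R2,R3,R4,R6,R7,R8}
Step 11: reserve R9 D 3 -> on_hand[A=45 B=51 C=34 D=49] avail[A=25 B=45 C=34 D=42] open={R2,R3,R4,R6,R7,R8,R9}
Open reservations: ['R2', 'R3', 'R4', 'R6', 'R7', 'R8', 'R9'] -> 7

Answer: 7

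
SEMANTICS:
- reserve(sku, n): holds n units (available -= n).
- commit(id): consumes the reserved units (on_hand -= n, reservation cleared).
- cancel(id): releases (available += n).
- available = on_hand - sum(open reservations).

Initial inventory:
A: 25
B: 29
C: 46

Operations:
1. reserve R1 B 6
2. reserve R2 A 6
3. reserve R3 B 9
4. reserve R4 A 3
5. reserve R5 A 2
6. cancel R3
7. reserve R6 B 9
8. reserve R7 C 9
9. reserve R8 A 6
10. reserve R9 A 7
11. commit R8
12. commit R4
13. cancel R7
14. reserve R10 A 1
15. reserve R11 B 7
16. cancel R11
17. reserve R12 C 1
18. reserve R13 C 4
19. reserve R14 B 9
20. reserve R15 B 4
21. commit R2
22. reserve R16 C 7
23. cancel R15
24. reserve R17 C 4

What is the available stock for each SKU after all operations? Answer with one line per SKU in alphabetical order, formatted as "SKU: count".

Step 1: reserve R1 B 6 -> on_hand[A=25 B=29 C=46] avail[A=25 B=23 C=46] open={R1}
Step 2: reserve R2 A 6 -> on_hand[A=25 B=29 C=46] avail[A=19 B=23 C=46] open={R1,R2}
Step 3: reserve R3 B 9 -> on_hand[A=25 B=29 C=46] avail[A=19 B=14 C=46] open={R1,R2,R3}
Step 4: reserve R4 A 3 -> on_hand[A=25 B=29 C=46] avail[A=16 B=14 C=46] open={R1,R2,R3,R4}
Step 5: reserve R5 A 2 -> on_hand[A=25 B=29 C=46] avail[A=14 B=14 C=46] open={R1,R2,R3,R4,R5}
Step 6: cancel R3 -> on_hand[A=25 B=29 C=46] avail[A=14 B=23 C=46] open={R1,R2,R4,R5}
Step 7: reserve R6 B 9 -> on_hand[A=25 B=29 C=46] avail[A=14 B=14 C=46] open={R1,R2,R4,R5,R6}
Step 8: reserve R7 C 9 -> on_hand[A=25 B=29 C=46] avail[A=14 B=14 C=37] open={R1,R2,R4,R5,R6,R7}
Step 9: reserve R8 A 6 -> on_hand[A=25 B=29 C=46] avail[A=8 B=14 C=37] open={R1,R2,R4,R5,R6,R7,R8}
Step 10: reserve R9 A 7 -> on_hand[A=25 B=29 C=46] avail[A=1 B=14 C=37] open={R1,R2,R4,R5,R6,R7,R8,R9}
Step 11: commit R8 -> on_hand[A=19 B=29 C=46] avail[A=1 B=14 C=37] open={R1,R2,R4,R5,R6,R7,R9}
Step 12: commit R4 -> on_hand[A=16 B=29 C=46] avail[A=1 B=14 C=37] open={R1,R2,R5,R6,R7,R9}
Step 13: cancel R7 -> on_hand[A=16 B=29 C=46] avail[A=1 B=14 C=46] open={R1,R2,R5,R6,R9}
Step 14: reserve R10 A 1 -> on_hand[A=16 B=29 C=46] avail[A=0 B=14 C=46] open={R1,R10,R2,R5,R6,R9}
Step 15: reserve R11 B 7 -> on_hand[A=16 B=29 C=46] avail[A=0 B=7 C=46] open={R1,R10,R11,R2,R5,R6,R9}
Step 16: cancel R11 -> on_hand[A=16 B=29 C=46] avail[A=0 B=14 C=46] open={R1,R10,R2,R5,R6,R9}
Step 17: reserve R12 C 1 -> on_hand[A=16 B=29 C=46] avail[A=0 B=14 C=45] open={R1,R10,R12,R2,R5,R6,R9}
Step 18: reserve R13 C 4 -> on_hand[A=16 B=29 C=46] avail[A=0 B=14 C=41] open={R1,R10,R12,R13,R2,R5,R6,R9}
Step 19: reserve R14 B 9 -> on_hand[A=16 B=29 C=46] avail[A=0 B=5 C=41] open={R1,R10,R12,R13,R14,R2,R5,R6,R9}
Step 20: reserve R15 B 4 -> on_hand[A=16 B=29 C=46] avail[A=0 B=1 C=41] open={R1,R10,R12,R13,R14,R15,R2,R5,R6,R9}
Step 21: commit R2 -> on_hand[A=10 B=29 C=46] avail[A=0 B=1 C=41] open={R1,R10,R12,R13,R14,R15,R5,R6,R9}
Step 22: reserve R16 C 7 -> on_hand[A=10 B=29 C=46] avail[A=0 B=1 C=34] open={R1,R10,R12,R13,R14,R15,R16,R5,R6,R9}
Step 23: cancel R15 -> on_hand[A=10 B=29 C=46] avail[A=0 B=5 C=34] open={R1,R10,R12,R13,R14,R16,R5,R6,R9}
Step 24: reserve R17 C 4 -> on_hand[A=10 B=29 C=46] avail[A=0 B=5 C=30] open={R1,R10,R12,R13,R14,R16,R17,R5,R6,R9}

Answer: A: 0
B: 5
C: 30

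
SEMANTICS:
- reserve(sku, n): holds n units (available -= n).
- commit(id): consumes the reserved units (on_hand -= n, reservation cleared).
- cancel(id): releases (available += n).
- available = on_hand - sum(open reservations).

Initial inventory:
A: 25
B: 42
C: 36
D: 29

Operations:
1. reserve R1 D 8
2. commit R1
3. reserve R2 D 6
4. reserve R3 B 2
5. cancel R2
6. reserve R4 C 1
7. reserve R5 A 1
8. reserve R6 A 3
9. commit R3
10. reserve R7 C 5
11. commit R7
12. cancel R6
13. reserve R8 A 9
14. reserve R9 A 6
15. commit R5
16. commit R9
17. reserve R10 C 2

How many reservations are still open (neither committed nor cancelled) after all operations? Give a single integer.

Step 1: reserve R1 D 8 -> on_hand[A=25 B=42 C=36 D=29] avail[A=25 B=42 C=36 D=21] open={R1}
Step 2: commit R1 -> on_hand[A=25 B=42 C=36 D=21] avail[A=25 B=42 C=36 D=21] open={}
Step 3: reserve R2 D 6 -> on_hand[A=25 B=42 C=36 D=21] avail[A=25 B=42 C=36 D=15] open={R2}
Step 4: reserve R3 B 2 -> on_hand[A=25 B=42 C=36 D=21] avail[A=25 B=40 C=36 D=15] open={R2,R3}
Step 5: cancel R2 -> on_hand[A=25 B=42 C=36 D=21] avail[A=25 B=40 C=36 D=21] open={R3}
Step 6: reserve R4 C 1 -> on_hand[A=25 B=42 C=36 D=21] avail[A=25 B=40 C=35 D=21] open={R3,R4}
Step 7: reserve R5 A 1 -> on_hand[A=25 B=42 C=36 D=21] avail[A=24 B=40 C=35 D=21] open={R3,R4,R5}
Step 8: reserve R6 A 3 -> on_hand[A=25 B=42 C=36 D=21] avail[A=21 B=40 C=35 D=21] open={R3,R4,R5,R6}
Step 9: commit R3 -> on_hand[A=25 B=40 C=36 D=21] avail[A=21 B=40 C=35 D=21] open={R4,R5,R6}
Step 10: reserve R7 C 5 -> on_hand[A=25 B=40 C=36 D=21] avail[A=21 B=40 C=30 D=21] open={R4,R5,R6,R7}
Step 11: commit R7 -> on_hand[A=25 B=40 C=31 D=21] avail[A=21 B=40 C=30 D=21] open={R4,R5,R6}
Step 12: cancel R6 -> on_hand[A=25 B=40 C=31 D=21] avail[A=24 B=40 C=30 D=21] open={R4,R5}
Step 13: reserve R8 A 9 -> on_hand[A=25 B=40 C=31 D=21] avail[A=15 B=40 C=30 D=21] open={R4,R5,R8}
Step 14: reserve R9 A 6 -> on_hand[A=25 B=40 C=31 D=21] avail[A=9 B=40 C=30 D=21] open={R4,R5,R8,R9}
Step 15: commit R5 -> on_hand[A=24 B=40 C=31 D=21] avail[A=9 B=40 C=30 D=21] open={R4,R8,R9}
Step 16: commit R9 -> on_hand[A=18 B=40 C=31 D=21] avail[A=9 B=40 C=30 D=21] open={R4,R8}
Step 17: reserve R10 C 2 -> on_hand[A=18 B=40 C=31 D=21] avail[A=9 B=40 C=28 D=21] open={R10,R4,R8}
Open reservations: ['R10', 'R4', 'R8'] -> 3

Answer: 3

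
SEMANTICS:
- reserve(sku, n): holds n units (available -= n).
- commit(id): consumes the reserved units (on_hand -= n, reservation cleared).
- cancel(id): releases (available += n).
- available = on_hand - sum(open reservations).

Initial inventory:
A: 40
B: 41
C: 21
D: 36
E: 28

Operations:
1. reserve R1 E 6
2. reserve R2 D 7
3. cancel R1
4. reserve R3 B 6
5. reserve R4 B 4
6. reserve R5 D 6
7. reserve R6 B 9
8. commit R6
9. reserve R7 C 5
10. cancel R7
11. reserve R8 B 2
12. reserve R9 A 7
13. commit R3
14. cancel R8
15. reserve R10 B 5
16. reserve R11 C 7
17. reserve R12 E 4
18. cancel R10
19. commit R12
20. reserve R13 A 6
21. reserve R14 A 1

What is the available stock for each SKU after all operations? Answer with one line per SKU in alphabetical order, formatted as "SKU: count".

Answer: A: 26
B: 22
C: 14
D: 23
E: 24

Derivation:
Step 1: reserve R1 E 6 -> on_hand[A=40 B=41 C=21 D=36 E=28] avail[A=40 B=41 C=21 D=36 E=22] open={R1}
Step 2: reserve R2 D 7 -> on_hand[A=40 B=41 C=21 D=36 E=28] avail[A=40 B=41 C=21 D=29 E=22] open={R1,R2}
Step 3: cancel R1 -> on_hand[A=40 B=41 C=21 D=36 E=28] avail[A=40 B=41 C=21 D=29 E=28] open={R2}
Step 4: reserve R3 B 6 -> on_hand[A=40 B=41 C=21 D=36 E=28] avail[A=40 B=35 C=21 D=29 E=28] open={R2,R3}
Step 5: reserve R4 B 4 -> on_hand[A=40 B=41 C=21 D=36 E=28] avail[A=40 B=31 C=21 D=29 E=28] open={R2,R3,R4}
Step 6: reserve R5 D 6 -> on_hand[A=40 B=41 C=21 D=36 E=28] avail[A=40 B=31 C=21 D=23 E=28] open={R2,R3,R4,R5}
Step 7: reserve R6 B 9 -> on_hand[A=40 B=41 C=21 D=36 E=28] avail[A=40 B=22 C=21 D=23 E=28] open={R2,R3,R4,R5,R6}
Step 8: commit R6 -> on_hand[A=40 B=32 C=21 D=36 E=28] avail[A=40 B=22 C=21 D=23 E=28] open={R2,R3,R4,R5}
Step 9: reserve R7 C 5 -> on_hand[A=40 B=32 C=21 D=36 E=28] avail[A=40 B=22 C=16 D=23 E=28] open={R2,R3,R4,R5,R7}
Step 10: cancel R7 -> on_hand[A=40 B=32 C=21 D=36 E=28] avail[A=40 B=22 C=21 D=23 E=28] open={R2,R3,R4,R5}
Step 11: reserve R8 B 2 -> on_hand[A=40 B=32 C=21 D=36 E=28] avail[A=40 B=20 C=21 D=23 E=28] open={R2,R3,R4,R5,R8}
Step 12: reserve R9 A 7 -> on_hand[A=40 B=32 C=21 D=36 E=28] avail[A=33 B=20 C=21 D=23 E=28] open={R2,R3,R4,R5,R8,R9}
Step 13: commit R3 -> on_hand[A=40 B=26 C=21 D=36 E=28] avail[A=33 B=20 C=21 D=23 E=28] open={R2,R4,R5,R8,R9}
Step 14: cancel R8 -> on_hand[A=40 B=26 C=21 D=36 E=28] avail[A=33 B=22 C=21 D=23 E=28] open={R2,R4,R5,R9}
Step 15: reserve R10 B 5 -> on_hand[A=40 B=26 C=21 D=36 E=28] avail[A=33 B=17 C=21 D=23 E=28] open={R10,R2,R4,R5,R9}
Step 16: reserve R11 C 7 -> on_hand[A=40 B=26 C=21 D=36 E=28] avail[A=33 B=17 C=14 D=23 E=28] open={R10,R11,R2,R4,R5,R9}
Step 17: reserve R12 E 4 -> on_hand[A=40 B=26 C=21 D=36 E=28] avail[A=33 B=17 C=14 D=23 E=24] open={R10,R11,R12,R2,R4,R5,R9}
Step 18: cancel R10 -> on_hand[A=40 B=26 C=21 D=36 E=28] avail[A=33 B=22 C=14 D=23 E=24] open={R11,R12,R2,R4,R5,R9}
Step 19: commit R12 -> on_hand[A=40 B=26 C=21 D=36 E=24] avail[A=33 B=22 C=14 D=23 E=24] open={R11,R2,R4,R5,R9}
Step 20: reserve R13 A 6 -> on_hand[A=40 B=26 C=21 D=36 E=24] avail[A=27 B=22 C=14 D=23 E=24] open={R11,R13,R2,R4,R5,R9}
Step 21: reserve R14 A 1 -> on_hand[A=40 B=26 C=21 D=36 E=24] avail[A=26 B=22 C=14 D=23 E=24] open={R11,R13,R14,R2,R4,R5,R9}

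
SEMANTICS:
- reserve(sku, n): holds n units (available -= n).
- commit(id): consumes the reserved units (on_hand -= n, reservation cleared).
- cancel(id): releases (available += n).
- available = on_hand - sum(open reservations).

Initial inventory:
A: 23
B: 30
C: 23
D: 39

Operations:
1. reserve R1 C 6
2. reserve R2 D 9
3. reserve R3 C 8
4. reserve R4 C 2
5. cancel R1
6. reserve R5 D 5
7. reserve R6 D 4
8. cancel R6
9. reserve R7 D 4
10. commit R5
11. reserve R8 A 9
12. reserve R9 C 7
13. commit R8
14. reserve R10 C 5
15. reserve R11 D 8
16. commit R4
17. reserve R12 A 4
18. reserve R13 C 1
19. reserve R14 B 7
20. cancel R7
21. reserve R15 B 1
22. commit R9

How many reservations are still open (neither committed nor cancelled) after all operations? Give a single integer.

Answer: 8

Derivation:
Step 1: reserve R1 C 6 -> on_hand[A=23 B=30 C=23 D=39] avail[A=23 B=30 C=17 D=39] open={R1}
Step 2: reserve R2 D 9 -> on_hand[A=23 B=30 C=23 D=39] avail[A=23 B=30 C=17 D=30] open={R1,R2}
Step 3: reserve R3 C 8 -> on_hand[A=23 B=30 C=23 D=39] avail[A=23 B=30 C=9 D=30] open={R1,R2,R3}
Step 4: reserve R4 C 2 -> on_hand[A=23 B=30 C=23 D=39] avail[A=23 B=30 C=7 D=30] open={R1,R2,R3,R4}
Step 5: cancel R1 -> on_hand[A=23 B=30 C=23 D=39] avail[A=23 B=30 C=13 D=30] open={R2,R3,R4}
Step 6: reserve R5 D 5 -> on_hand[A=23 B=30 C=23 D=39] avail[A=23 B=30 C=13 D=25] open={R2,R3,R4,R5}
Step 7: reserve R6 D 4 -> on_hand[A=23 B=30 C=23 D=39] avail[A=23 B=30 C=13 D=21] open={R2,R3,R4,R5,R6}
Step 8: cancel R6 -> on_hand[A=23 B=30 C=23 D=39] avail[A=23 B=30 C=13 D=25] open={R2,R3,R4,R5}
Step 9: reserve R7 D 4 -> on_hand[A=23 B=30 C=23 D=39] avail[A=23 B=30 C=13 D=21] open={R2,R3,R4,R5,R7}
Step 10: commit R5 -> on_hand[A=23 B=30 C=23 D=34] avail[A=23 B=30 C=13 D=21] open={R2,R3,R4,R7}
Step 11: reserve R8 A 9 -> on_hand[A=23 B=30 C=23 D=34] avail[A=14 B=30 C=13 D=21] open={R2,R3,R4,R7,R8}
Step 12: reserve R9 C 7 -> on_hand[A=23 B=30 C=23 D=34] avail[A=14 B=30 C=6 D=21] open={R2,R3,R4,R7,R8,R9}
Step 13: commit R8 -> on_hand[A=14 B=30 C=23 D=34] avail[A=14 B=30 C=6 D=21] open={R2,R3,R4,R7,R9}
Step 14: reserve R10 C 5 -> on_hand[A=14 B=30 C=23 D=34] avail[A=14 B=30 C=1 D=21] open={R10,R2,R3,R4,R7,R9}
Step 15: reserve R11 D 8 -> on_hand[A=14 B=30 C=23 D=34] avail[A=14 B=30 C=1 D=13] open={R10,R11,R2,R3,R4,R7,R9}
Step 16: commit R4 -> on_hand[A=14 B=30 C=21 D=34] avail[A=14 B=30 C=1 D=13] open={R10,R11,R2,R3,R7,R9}
Step 17: reserve R12 A 4 -> on_hand[A=14 B=30 C=21 D=34] avail[A=10 B=30 C=1 D=13] open={R10,R11,R12,R2,R3,R7,R9}
Step 18: reserve R13 C 1 -> on_hand[A=14 B=30 C=21 D=34] avail[A=10 B=30 C=0 D=13] open={R10,R11,R12,R13,R2,R3,R7,R9}
Step 19: reserve R14 B 7 -> on_hand[A=14 B=30 C=21 D=34] avail[A=10 B=23 C=0 D=13] open={R10,R11,R12,R13,R14,R2,R3,R7,R9}
Step 20: cancel R7 -> on_hand[A=14 B=30 C=21 D=34] avail[A=10 B=23 C=0 D=17] open={R10,R11,R12,R13,R14,R2,R3,R9}
Step 21: reserve R15 B 1 -> on_hand[A=14 B=30 C=21 D=34] avail[A=10 B=22 C=0 D=17] open={R10,R11,R12,R13,R14,R15,R2,R3,R9}
Step 22: commit R9 -> on_hand[A=14 B=30 C=14 D=34] avail[A=10 B=22 C=0 D=17] open={R10,R11,R12,R13,R14,R15,R2,R3}
Open reservations: ['R10', 'R11', 'R12', 'R13', 'R14', 'R15', 'R2', 'R3'] -> 8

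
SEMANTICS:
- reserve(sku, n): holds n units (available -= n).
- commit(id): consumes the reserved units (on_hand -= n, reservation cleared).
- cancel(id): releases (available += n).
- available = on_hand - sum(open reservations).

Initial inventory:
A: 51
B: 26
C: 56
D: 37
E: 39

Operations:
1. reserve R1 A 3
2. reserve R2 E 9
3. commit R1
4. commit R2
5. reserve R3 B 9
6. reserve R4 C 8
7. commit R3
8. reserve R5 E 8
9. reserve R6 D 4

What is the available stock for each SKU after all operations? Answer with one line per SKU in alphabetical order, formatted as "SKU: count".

Step 1: reserve R1 A 3 -> on_hand[A=51 B=26 C=56 D=37 E=39] avail[A=48 B=26 C=56 D=37 E=39] open={R1}
Step 2: reserve R2 E 9 -> on_hand[A=51 B=26 C=56 D=37 E=39] avail[A=48 B=26 C=56 D=37 E=30] open={R1,R2}
Step 3: commit R1 -> on_hand[A=48 B=26 C=56 D=37 E=39] avail[A=48 B=26 C=56 D=37 E=30] open={R2}
Step 4: commit R2 -> on_hand[A=48 B=26 C=56 D=37 E=30] avail[A=48 B=26 C=56 D=37 E=30] open={}
Step 5: reserve R3 B 9 -> on_hand[A=48 B=26 C=56 D=37 E=30] avail[A=48 B=17 C=56 D=37 E=30] open={R3}
Step 6: reserve R4 C 8 -> on_hand[A=48 B=26 C=56 D=37 E=30] avail[A=48 B=17 C=48 D=37 E=30] open={R3,R4}
Step 7: commit R3 -> on_hand[A=48 B=17 C=56 D=37 E=30] avail[A=48 B=17 C=48 D=37 E=30] open={R4}
Step 8: reserve R5 E 8 -> on_hand[A=48 B=17 C=56 D=37 E=30] avail[A=48 B=17 C=48 D=37 E=22] open={R4,R5}
Step 9: reserve R6 D 4 -> on_hand[A=48 B=17 C=56 D=37 E=30] avail[A=48 B=17 C=48 D=33 E=22] open={R4,R5,R6}

Answer: A: 48
B: 17
C: 48
D: 33
E: 22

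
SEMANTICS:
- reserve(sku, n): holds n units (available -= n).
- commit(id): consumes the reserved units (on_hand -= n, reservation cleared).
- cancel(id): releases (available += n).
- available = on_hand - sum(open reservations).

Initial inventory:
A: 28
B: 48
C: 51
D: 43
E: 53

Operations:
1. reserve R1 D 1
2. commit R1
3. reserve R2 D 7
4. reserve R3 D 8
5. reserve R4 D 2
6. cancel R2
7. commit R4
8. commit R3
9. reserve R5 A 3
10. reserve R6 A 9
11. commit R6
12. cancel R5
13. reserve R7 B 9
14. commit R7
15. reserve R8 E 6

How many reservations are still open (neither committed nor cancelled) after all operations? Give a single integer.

Answer: 1

Derivation:
Step 1: reserve R1 D 1 -> on_hand[A=28 B=48 C=51 D=43 E=53] avail[A=28 B=48 C=51 D=42 E=53] open={R1}
Step 2: commit R1 -> on_hand[A=28 B=48 C=51 D=42 E=53] avail[A=28 B=48 C=51 D=42 E=53] open={}
Step 3: reserve R2 D 7 -> on_hand[A=28 B=48 C=51 D=42 E=53] avail[A=28 B=48 C=51 D=35 E=53] open={R2}
Step 4: reserve R3 D 8 -> on_hand[A=28 B=48 C=51 D=42 E=53] avail[A=28 B=48 C=51 D=27 E=53] open={R2,R3}
Step 5: reserve R4 D 2 -> on_hand[A=28 B=48 C=51 D=42 E=53] avail[A=28 B=48 C=51 D=25 E=53] open={R2,R3,R4}
Step 6: cancel R2 -> on_hand[A=28 B=48 C=51 D=42 E=53] avail[A=28 B=48 C=51 D=32 E=53] open={R3,R4}
Step 7: commit R4 -> on_hand[A=28 B=48 C=51 D=40 E=53] avail[A=28 B=48 C=51 D=32 E=53] open={R3}
Step 8: commit R3 -> on_hand[A=28 B=48 C=51 D=32 E=53] avail[A=28 B=48 C=51 D=32 E=53] open={}
Step 9: reserve R5 A 3 -> on_hand[A=28 B=48 C=51 D=32 E=53] avail[A=25 B=48 C=51 D=32 E=53] open={R5}
Step 10: reserve R6 A 9 -> on_hand[A=28 B=48 C=51 D=32 E=53] avail[A=16 B=48 C=51 D=32 E=53] open={R5,R6}
Step 11: commit R6 -> on_hand[A=19 B=48 C=51 D=32 E=53] avail[A=16 B=48 C=51 D=32 E=53] open={R5}
Step 12: cancel R5 -> on_hand[A=19 B=48 C=51 D=32 E=53] avail[A=19 B=48 C=51 D=32 E=53] open={}
Step 13: reserve R7 B 9 -> on_hand[A=19 B=48 C=51 D=32 E=53] avail[A=19 B=39 C=51 D=32 E=53] open={R7}
Step 14: commit R7 -> on_hand[A=19 B=39 C=51 D=32 E=53] avail[A=19 B=39 C=51 D=32 E=53] open={}
Step 15: reserve R8 E 6 -> on_hand[A=19 B=39 C=51 D=32 E=53] avail[A=19 B=39 C=51 D=32 E=47] open={R8}
Open reservations: ['R8'] -> 1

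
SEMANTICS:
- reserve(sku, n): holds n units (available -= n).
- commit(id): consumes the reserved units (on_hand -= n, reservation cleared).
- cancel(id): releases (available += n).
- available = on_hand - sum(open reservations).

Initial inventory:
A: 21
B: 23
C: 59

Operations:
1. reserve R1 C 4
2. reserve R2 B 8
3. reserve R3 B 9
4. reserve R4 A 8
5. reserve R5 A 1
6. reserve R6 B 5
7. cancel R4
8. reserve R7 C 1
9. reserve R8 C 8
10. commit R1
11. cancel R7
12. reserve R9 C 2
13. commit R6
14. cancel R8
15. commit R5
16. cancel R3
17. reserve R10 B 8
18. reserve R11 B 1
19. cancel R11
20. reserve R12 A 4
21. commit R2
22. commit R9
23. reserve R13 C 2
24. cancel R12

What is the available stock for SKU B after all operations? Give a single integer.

Answer: 2

Derivation:
Step 1: reserve R1 C 4 -> on_hand[A=21 B=23 C=59] avail[A=21 B=23 C=55] open={R1}
Step 2: reserve R2 B 8 -> on_hand[A=21 B=23 C=59] avail[A=21 B=15 C=55] open={R1,R2}
Step 3: reserve R3 B 9 -> on_hand[A=21 B=23 C=59] avail[A=21 B=6 C=55] open={R1,R2,R3}
Step 4: reserve R4 A 8 -> on_hand[A=21 B=23 C=59] avail[A=13 B=6 C=55] open={R1,R2,R3,R4}
Step 5: reserve R5 A 1 -> on_hand[A=21 B=23 C=59] avail[A=12 B=6 C=55] open={R1,R2,R3,R4,R5}
Step 6: reserve R6 B 5 -> on_hand[A=21 B=23 C=59] avail[A=12 B=1 C=55] open={R1,R2,R3,R4,R5,R6}
Step 7: cancel R4 -> on_hand[A=21 B=23 C=59] avail[A=20 B=1 C=55] open={R1,R2,R3,R5,R6}
Step 8: reserve R7 C 1 -> on_hand[A=21 B=23 C=59] avail[A=20 B=1 C=54] open={R1,R2,R3,R5,R6,R7}
Step 9: reserve R8 C 8 -> on_hand[A=21 B=23 C=59] avail[A=20 B=1 C=46] open={R1,R2,R3,R5,R6,R7,R8}
Step 10: commit R1 -> on_hand[A=21 B=23 C=55] avail[A=20 B=1 C=46] open={R2,R3,R5,R6,R7,R8}
Step 11: cancel R7 -> on_hand[A=21 B=23 C=55] avail[A=20 B=1 C=47] open={R2,R3,R5,R6,R8}
Step 12: reserve R9 C 2 -> on_hand[A=21 B=23 C=55] avail[A=20 B=1 C=45] open={R2,R3,R5,R6,R8,R9}
Step 13: commit R6 -> on_hand[A=21 B=18 C=55] avail[A=20 B=1 C=45] open={R2,R3,R5,R8,R9}
Step 14: cancel R8 -> on_hand[A=21 B=18 C=55] avail[A=20 B=1 C=53] open={R2,R3,R5,R9}
Step 15: commit R5 -> on_hand[A=20 B=18 C=55] avail[A=20 B=1 C=53] open={R2,R3,R9}
Step 16: cancel R3 -> on_hand[A=20 B=18 C=55] avail[A=20 B=10 C=53] open={R2,R9}
Step 17: reserve R10 B 8 -> on_hand[A=20 B=18 C=55] avail[A=20 B=2 C=53] open={R10,R2,R9}
Step 18: reserve R11 B 1 -> on_hand[A=20 B=18 C=55] avail[A=20 B=1 C=53] open={R10,R11,R2,R9}
Step 19: cancel R11 -> on_hand[A=20 B=18 C=55] avail[A=20 B=2 C=53] open={R10,R2,R9}
Step 20: reserve R12 A 4 -> on_hand[A=20 B=18 C=55] avail[A=16 B=2 C=53] open={R10,R12,R2,R9}
Step 21: commit R2 -> on_hand[A=20 B=10 C=55] avail[A=16 B=2 C=53] open={R10,R12,R9}
Step 22: commit R9 -> on_hand[A=20 B=10 C=53] avail[A=16 B=2 C=53] open={R10,R12}
Step 23: reserve R13 C 2 -> on_hand[A=20 B=10 C=53] avail[A=16 B=2 C=51] open={R10,R12,R13}
Step 24: cancel R12 -> on_hand[A=20 B=10 C=53] avail[A=20 B=2 C=51] open={R10,R13}
Final available[B] = 2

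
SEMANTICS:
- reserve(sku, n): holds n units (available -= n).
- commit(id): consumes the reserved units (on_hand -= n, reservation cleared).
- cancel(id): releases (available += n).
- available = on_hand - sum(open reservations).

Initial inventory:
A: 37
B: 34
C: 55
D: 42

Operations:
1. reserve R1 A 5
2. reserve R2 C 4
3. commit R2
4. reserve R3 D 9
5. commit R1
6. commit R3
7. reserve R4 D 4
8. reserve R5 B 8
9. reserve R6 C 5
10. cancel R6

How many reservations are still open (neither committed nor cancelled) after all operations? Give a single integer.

Step 1: reserve R1 A 5 -> on_hand[A=37 B=34 C=55 D=42] avail[A=32 B=34 C=55 D=42] open={R1}
Step 2: reserve R2 C 4 -> on_hand[A=37 B=34 C=55 D=42] avail[A=32 B=34 C=51 D=42] open={R1,R2}
Step 3: commit R2 -> on_hand[A=37 B=34 C=51 D=42] avail[A=32 B=34 C=51 D=42] open={R1}
Step 4: reserve R3 D 9 -> on_hand[A=37 B=34 C=51 D=42] avail[A=32 B=34 C=51 D=33] open={R1,R3}
Step 5: commit R1 -> on_hand[A=32 B=34 C=51 D=42] avail[A=32 B=34 C=51 D=33] open={R3}
Step 6: commit R3 -> on_hand[A=32 B=34 C=51 D=33] avail[A=32 B=34 C=51 D=33] open={}
Step 7: reserve R4 D 4 -> on_hand[A=32 B=34 C=51 D=33] avail[A=32 B=34 C=51 D=29] open={R4}
Step 8: reserve R5 B 8 -> on_hand[A=32 B=34 C=51 D=33] avail[A=32 B=26 C=51 D=29] open={R4,R5}
Step 9: reserve R6 C 5 -> on_hand[A=32 B=34 C=51 D=33] avail[A=32 B=26 C=46 D=29] open={R4,R5,R6}
Step 10: cancel R6 -> on_hand[A=32 B=34 C=51 D=33] avail[A=32 B=26 C=51 D=29] open={R4,R5}
Open reservations: ['R4', 'R5'] -> 2

Answer: 2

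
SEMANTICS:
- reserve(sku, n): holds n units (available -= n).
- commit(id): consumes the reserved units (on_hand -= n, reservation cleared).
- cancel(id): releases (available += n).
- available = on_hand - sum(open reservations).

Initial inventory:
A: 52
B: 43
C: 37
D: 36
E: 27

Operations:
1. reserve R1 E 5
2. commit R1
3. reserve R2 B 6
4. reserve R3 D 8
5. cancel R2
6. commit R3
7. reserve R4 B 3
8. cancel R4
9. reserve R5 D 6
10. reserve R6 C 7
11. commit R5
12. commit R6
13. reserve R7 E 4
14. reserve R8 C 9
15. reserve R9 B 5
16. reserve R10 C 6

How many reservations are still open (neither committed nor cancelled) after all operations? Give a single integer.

Step 1: reserve R1 E 5 -> on_hand[A=52 B=43 C=37 D=36 E=27] avail[A=52 B=43 C=37 D=36 E=22] open={R1}
Step 2: commit R1 -> on_hand[A=52 B=43 C=37 D=36 E=22] avail[A=52 B=43 C=37 D=36 E=22] open={}
Step 3: reserve R2 B 6 -> on_hand[A=52 B=43 C=37 D=36 E=22] avail[A=52 B=37 C=37 D=36 E=22] open={R2}
Step 4: reserve R3 D 8 -> on_hand[A=52 B=43 C=37 D=36 E=22] avail[A=52 B=37 C=37 D=28 E=22] open={R2,R3}
Step 5: cancel R2 -> on_hand[A=52 B=43 C=37 D=36 E=22] avail[A=52 B=43 C=37 D=28 E=22] open={R3}
Step 6: commit R3 -> on_hand[A=52 B=43 C=37 D=28 E=22] avail[A=52 B=43 C=37 D=28 E=22] open={}
Step 7: reserve R4 B 3 -> on_hand[A=52 B=43 C=37 D=28 E=22] avail[A=52 B=40 C=37 D=28 E=22] open={R4}
Step 8: cancel R4 -> on_hand[A=52 B=43 C=37 D=28 E=22] avail[A=52 B=43 C=37 D=28 E=22] open={}
Step 9: reserve R5 D 6 -> on_hand[A=52 B=43 C=37 D=28 E=22] avail[A=52 B=43 C=37 D=22 E=22] open={R5}
Step 10: reserve R6 C 7 -> on_hand[A=52 B=43 C=37 D=28 E=22] avail[A=52 B=43 C=30 D=22 E=22] open={R5,R6}
Step 11: commit R5 -> on_hand[A=52 B=43 C=37 D=22 E=22] avail[A=52 B=43 C=30 D=22 E=22] open={R6}
Step 12: commit R6 -> on_hand[A=52 B=43 C=30 D=22 E=22] avail[A=52 B=43 C=30 D=22 E=22] open={}
Step 13: reserve R7 E 4 -> on_hand[A=52 B=43 C=30 D=22 E=22] avail[A=52 B=43 C=30 D=22 E=18] open={R7}
Step 14: reserve R8 C 9 -> on_hand[A=52 B=43 C=30 D=22 E=22] avail[A=52 B=43 C=21 D=22 E=18] open={R7,R8}
Step 15: reserve R9 B 5 -> on_hand[A=52 B=43 C=30 D=22 E=22] avail[A=52 B=38 C=21 D=22 E=18] open={R7,R8,R9}
Step 16: reserve R10 C 6 -> on_hand[A=52 B=43 C=30 D=22 E=22] avail[A=52 B=38 C=15 D=22 E=18] open={R10,R7,R8,R9}
Open reservations: ['R10', 'R7', 'R8', 'R9'] -> 4

Answer: 4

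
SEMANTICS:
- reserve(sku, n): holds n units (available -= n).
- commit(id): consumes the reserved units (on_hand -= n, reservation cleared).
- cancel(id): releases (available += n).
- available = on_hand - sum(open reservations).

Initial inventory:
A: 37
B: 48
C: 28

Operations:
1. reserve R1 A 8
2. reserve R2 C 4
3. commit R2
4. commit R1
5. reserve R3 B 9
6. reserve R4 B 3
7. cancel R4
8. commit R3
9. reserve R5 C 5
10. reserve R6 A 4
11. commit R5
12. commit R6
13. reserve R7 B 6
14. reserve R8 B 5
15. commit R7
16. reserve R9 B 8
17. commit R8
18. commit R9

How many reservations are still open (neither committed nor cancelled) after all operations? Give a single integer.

Answer: 0

Derivation:
Step 1: reserve R1 A 8 -> on_hand[A=37 B=48 C=28] avail[A=29 B=48 C=28] open={R1}
Step 2: reserve R2 C 4 -> on_hand[A=37 B=48 C=28] avail[A=29 B=48 C=24] open={R1,R2}
Step 3: commit R2 -> on_hand[A=37 B=48 C=24] avail[A=29 B=48 C=24] open={R1}
Step 4: commit R1 -> on_hand[A=29 B=48 C=24] avail[A=29 B=48 C=24] open={}
Step 5: reserve R3 B 9 -> on_hand[A=29 B=48 C=24] avail[A=29 B=39 C=24] open={R3}
Step 6: reserve R4 B 3 -> on_hand[A=29 B=48 C=24] avail[A=29 B=36 C=24] open={R3,R4}
Step 7: cancel R4 -> on_hand[A=29 B=48 C=24] avail[A=29 B=39 C=24] open={R3}
Step 8: commit R3 -> on_hand[A=29 B=39 C=24] avail[A=29 B=39 C=24] open={}
Step 9: reserve R5 C 5 -> on_hand[A=29 B=39 C=24] avail[A=29 B=39 C=19] open={R5}
Step 10: reserve R6 A 4 -> on_hand[A=29 B=39 C=24] avail[A=25 B=39 C=19] open={R5,R6}
Step 11: commit R5 -> on_hand[A=29 B=39 C=19] avail[A=25 B=39 C=19] open={R6}
Step 12: commit R6 -> on_hand[A=25 B=39 C=19] avail[A=25 B=39 C=19] open={}
Step 13: reserve R7 B 6 -> on_hand[A=25 B=39 C=19] avail[A=25 B=33 C=19] open={R7}
Step 14: reserve R8 B 5 -> on_hand[A=25 B=39 C=19] avail[A=25 B=28 C=19] open={R7,R8}
Step 15: commit R7 -> on_hand[A=25 B=33 C=19] avail[A=25 B=28 C=19] open={R8}
Step 16: reserve R9 B 8 -> on_hand[A=25 B=33 C=19] avail[A=25 B=20 C=19] open={R8,R9}
Step 17: commit R8 -> on_hand[A=25 B=28 C=19] avail[A=25 B=20 C=19] open={R9}
Step 18: commit R9 -> on_hand[A=25 B=20 C=19] avail[A=25 B=20 C=19] open={}
Open reservations: [] -> 0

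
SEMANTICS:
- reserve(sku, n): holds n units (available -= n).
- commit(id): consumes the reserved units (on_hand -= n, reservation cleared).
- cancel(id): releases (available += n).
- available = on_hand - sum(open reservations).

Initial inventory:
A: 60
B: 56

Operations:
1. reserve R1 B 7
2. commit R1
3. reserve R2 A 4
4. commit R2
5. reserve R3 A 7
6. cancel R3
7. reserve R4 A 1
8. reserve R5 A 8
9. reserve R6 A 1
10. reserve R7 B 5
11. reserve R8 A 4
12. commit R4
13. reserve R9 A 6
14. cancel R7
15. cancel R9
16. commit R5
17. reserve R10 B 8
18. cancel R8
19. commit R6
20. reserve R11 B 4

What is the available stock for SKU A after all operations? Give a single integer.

Step 1: reserve R1 B 7 -> on_hand[A=60 B=56] avail[A=60 B=49] open={R1}
Step 2: commit R1 -> on_hand[A=60 B=49] avail[A=60 B=49] open={}
Step 3: reserve R2 A 4 -> on_hand[A=60 B=49] avail[A=56 B=49] open={R2}
Step 4: commit R2 -> on_hand[A=56 B=49] avail[A=56 B=49] open={}
Step 5: reserve R3 A 7 -> on_hand[A=56 B=49] avail[A=49 B=49] open={R3}
Step 6: cancel R3 -> on_hand[A=56 B=49] avail[A=56 B=49] open={}
Step 7: reserve R4 A 1 -> on_hand[A=56 B=49] avail[A=55 B=49] open={R4}
Step 8: reserve R5 A 8 -> on_hand[A=56 B=49] avail[A=47 B=49] open={R4,R5}
Step 9: reserve R6 A 1 -> on_hand[A=56 B=49] avail[A=46 B=49] open={R4,R5,R6}
Step 10: reserve R7 B 5 -> on_hand[A=56 B=49] avail[A=46 B=44] open={R4,R5,R6,R7}
Step 11: reserve R8 A 4 -> on_hand[A=56 B=49] avail[A=42 B=44] open={R4,R5,R6,R7,R8}
Step 12: commit R4 -> on_hand[A=55 B=49] avail[A=42 B=44] open={R5,R6,R7,R8}
Step 13: reserve R9 A 6 -> on_hand[A=55 B=49] avail[A=36 B=44] open={R5,R6,R7,R8,R9}
Step 14: cancel R7 -> on_hand[A=55 B=49] avail[A=36 B=49] open={R5,R6,R8,R9}
Step 15: cancel R9 -> on_hand[A=55 B=49] avail[A=42 B=49] open={R5,R6,R8}
Step 16: commit R5 -> on_hand[A=47 B=49] avail[A=42 B=49] open={R6,R8}
Step 17: reserve R10 B 8 -> on_hand[A=47 B=49] avail[A=42 B=41] open={R10,R6,R8}
Step 18: cancel R8 -> on_hand[A=47 B=49] avail[A=46 B=41] open={R10,R6}
Step 19: commit R6 -> on_hand[A=46 B=49] avail[A=46 B=41] open={R10}
Step 20: reserve R11 B 4 -> on_hand[A=46 B=49] avail[A=46 B=37] open={R10,R11}
Final available[A] = 46

Answer: 46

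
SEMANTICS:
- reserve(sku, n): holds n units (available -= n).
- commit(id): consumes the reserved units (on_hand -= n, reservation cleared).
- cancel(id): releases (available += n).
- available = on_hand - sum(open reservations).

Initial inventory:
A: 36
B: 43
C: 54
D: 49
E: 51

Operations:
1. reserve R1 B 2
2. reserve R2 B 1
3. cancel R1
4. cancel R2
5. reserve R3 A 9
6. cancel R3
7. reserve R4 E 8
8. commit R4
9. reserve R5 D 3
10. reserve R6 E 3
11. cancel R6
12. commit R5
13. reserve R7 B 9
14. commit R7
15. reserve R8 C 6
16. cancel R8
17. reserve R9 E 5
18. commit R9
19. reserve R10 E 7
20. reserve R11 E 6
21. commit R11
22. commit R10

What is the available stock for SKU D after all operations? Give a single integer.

Step 1: reserve R1 B 2 -> on_hand[A=36 B=43 C=54 D=49 E=51] avail[A=36 B=41 C=54 D=49 E=51] open={R1}
Step 2: reserve R2 B 1 -> on_hand[A=36 B=43 C=54 D=49 E=51] avail[A=36 B=40 C=54 D=49 E=51] open={R1,R2}
Step 3: cancel R1 -> on_hand[A=36 B=43 C=54 D=49 E=51] avail[A=36 B=42 C=54 D=49 E=51] open={R2}
Step 4: cancel R2 -> on_hand[A=36 B=43 C=54 D=49 E=51] avail[A=36 B=43 C=54 D=49 E=51] open={}
Step 5: reserve R3 A 9 -> on_hand[A=36 B=43 C=54 D=49 E=51] avail[A=27 B=43 C=54 D=49 E=51] open={R3}
Step 6: cancel R3 -> on_hand[A=36 B=43 C=54 D=49 E=51] avail[A=36 B=43 C=54 D=49 E=51] open={}
Step 7: reserve R4 E 8 -> on_hand[A=36 B=43 C=54 D=49 E=51] avail[A=36 B=43 C=54 D=49 E=43] open={R4}
Step 8: commit R4 -> on_hand[A=36 B=43 C=54 D=49 E=43] avail[A=36 B=43 C=54 D=49 E=43] open={}
Step 9: reserve R5 D 3 -> on_hand[A=36 B=43 C=54 D=49 E=43] avail[A=36 B=43 C=54 D=46 E=43] open={R5}
Step 10: reserve R6 E 3 -> on_hand[A=36 B=43 C=54 D=49 E=43] avail[A=36 B=43 C=54 D=46 E=40] open={R5,R6}
Step 11: cancel R6 -> on_hand[A=36 B=43 C=54 D=49 E=43] avail[A=36 B=43 C=54 D=46 E=43] open={R5}
Step 12: commit R5 -> on_hand[A=36 B=43 C=54 D=46 E=43] avail[A=36 B=43 C=54 D=46 E=43] open={}
Step 13: reserve R7 B 9 -> on_hand[A=36 B=43 C=54 D=46 E=43] avail[A=36 B=34 C=54 D=46 E=43] open={R7}
Step 14: commit R7 -> on_hand[A=36 B=34 C=54 D=46 E=43] avail[A=36 B=34 C=54 D=46 E=43] open={}
Step 15: reserve R8 C 6 -> on_hand[A=36 B=34 C=54 D=46 E=43] avail[A=36 B=34 C=48 D=46 E=43] open={R8}
Step 16: cancel R8 -> on_hand[A=36 B=34 C=54 D=46 E=43] avail[A=36 B=34 C=54 D=46 E=43] open={}
Step 17: reserve R9 E 5 -> on_hand[A=36 B=34 C=54 D=46 E=43] avail[A=36 B=34 C=54 D=46 E=38] open={R9}
Step 18: commit R9 -> on_hand[A=36 B=34 C=54 D=46 E=38] avail[A=36 B=34 C=54 D=46 E=38] open={}
Step 19: reserve R10 E 7 -> on_hand[A=36 B=34 C=54 D=46 E=38] avail[A=36 B=34 C=54 D=46 E=31] open={R10}
Step 20: reserve R11 E 6 -> on_hand[A=36 B=34 C=54 D=46 E=38] avail[A=36 B=34 C=54 D=46 E=25] open={R10,R11}
Step 21: commit R11 -> on_hand[A=36 B=34 C=54 D=46 E=32] avail[A=36 B=34 C=54 D=46 E=25] open={R10}
Step 22: commit R10 -> on_hand[A=36 B=34 C=54 D=46 E=25] avail[A=36 B=34 C=54 D=46 E=25] open={}
Final available[D] = 46

Answer: 46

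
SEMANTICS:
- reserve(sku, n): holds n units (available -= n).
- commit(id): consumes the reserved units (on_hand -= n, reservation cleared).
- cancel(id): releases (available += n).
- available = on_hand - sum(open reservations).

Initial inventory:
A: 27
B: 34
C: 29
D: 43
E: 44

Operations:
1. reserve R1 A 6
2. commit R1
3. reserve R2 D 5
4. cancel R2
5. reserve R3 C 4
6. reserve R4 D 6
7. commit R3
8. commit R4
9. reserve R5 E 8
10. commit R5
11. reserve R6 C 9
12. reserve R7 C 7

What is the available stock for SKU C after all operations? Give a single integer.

Step 1: reserve R1 A 6 -> on_hand[A=27 B=34 C=29 D=43 E=44] avail[A=21 B=34 C=29 D=43 E=44] open={R1}
Step 2: commit R1 -> on_hand[A=21 B=34 C=29 D=43 E=44] avail[A=21 B=34 C=29 D=43 E=44] open={}
Step 3: reserve R2 D 5 -> on_hand[A=21 B=34 C=29 D=43 E=44] avail[A=21 B=34 C=29 D=38 E=44] open={R2}
Step 4: cancel R2 -> on_hand[A=21 B=34 C=29 D=43 E=44] avail[A=21 B=34 C=29 D=43 E=44] open={}
Step 5: reserve R3 C 4 -> on_hand[A=21 B=34 C=29 D=43 E=44] avail[A=21 B=34 C=25 D=43 E=44] open={R3}
Step 6: reserve R4 D 6 -> on_hand[A=21 B=34 C=29 D=43 E=44] avail[A=21 B=34 C=25 D=37 E=44] open={R3,R4}
Step 7: commit R3 -> on_hand[A=21 B=34 C=25 D=43 E=44] avail[A=21 B=34 C=25 D=37 E=44] open={R4}
Step 8: commit R4 -> on_hand[A=21 B=34 C=25 D=37 E=44] avail[A=21 B=34 C=25 D=37 E=44] open={}
Step 9: reserve R5 E 8 -> on_hand[A=21 B=34 C=25 D=37 E=44] avail[A=21 B=34 C=25 D=37 E=36] open={R5}
Step 10: commit R5 -> on_hand[A=21 B=34 C=25 D=37 E=36] avail[A=21 B=34 C=25 D=37 E=36] open={}
Step 11: reserve R6 C 9 -> on_hand[A=21 B=34 C=25 D=37 E=36] avail[A=21 B=34 C=16 D=37 E=36] open={R6}
Step 12: reserve R7 C 7 -> on_hand[A=21 B=34 C=25 D=37 E=36] avail[A=21 B=34 C=9 D=37 E=36] open={R6,R7}
Final available[C] = 9

Answer: 9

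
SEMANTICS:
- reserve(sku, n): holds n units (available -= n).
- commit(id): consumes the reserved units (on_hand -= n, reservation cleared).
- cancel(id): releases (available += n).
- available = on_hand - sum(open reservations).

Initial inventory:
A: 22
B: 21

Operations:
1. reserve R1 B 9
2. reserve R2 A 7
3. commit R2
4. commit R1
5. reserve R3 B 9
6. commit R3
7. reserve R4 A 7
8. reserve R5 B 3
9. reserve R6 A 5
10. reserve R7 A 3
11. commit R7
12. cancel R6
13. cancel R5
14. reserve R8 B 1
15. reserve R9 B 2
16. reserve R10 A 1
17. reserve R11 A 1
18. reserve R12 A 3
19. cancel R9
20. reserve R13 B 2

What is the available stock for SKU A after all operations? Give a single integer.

Answer: 0

Derivation:
Step 1: reserve R1 B 9 -> on_hand[A=22 B=21] avail[A=22 B=12] open={R1}
Step 2: reserve R2 A 7 -> on_hand[A=22 B=21] avail[A=15 B=12] open={R1,R2}
Step 3: commit R2 -> on_hand[A=15 B=21] avail[A=15 B=12] open={R1}
Step 4: commit R1 -> on_hand[A=15 B=12] avail[A=15 B=12] open={}
Step 5: reserve R3 B 9 -> on_hand[A=15 B=12] avail[A=15 B=3] open={R3}
Step 6: commit R3 -> on_hand[A=15 B=3] avail[A=15 B=3] open={}
Step 7: reserve R4 A 7 -> on_hand[A=15 B=3] avail[A=8 B=3] open={R4}
Step 8: reserve R5 B 3 -> on_hand[A=15 B=3] avail[A=8 B=0] open={R4,R5}
Step 9: reserve R6 A 5 -> on_hand[A=15 B=3] avail[A=3 B=0] open={R4,R5,R6}
Step 10: reserve R7 A 3 -> on_hand[A=15 B=3] avail[A=0 B=0] open={R4,R5,R6,R7}
Step 11: commit R7 -> on_hand[A=12 B=3] avail[A=0 B=0] open={R4,R5,R6}
Step 12: cancel R6 -> on_hand[A=12 B=3] avail[A=5 B=0] open={R4,R5}
Step 13: cancel R5 -> on_hand[A=12 B=3] avail[A=5 B=3] open={R4}
Step 14: reserve R8 B 1 -> on_hand[A=12 B=3] avail[A=5 B=2] open={R4,R8}
Step 15: reserve R9 B 2 -> on_hand[A=12 B=3] avail[A=5 B=0] open={R4,R8,R9}
Step 16: reserve R10 A 1 -> on_hand[A=12 B=3] avail[A=4 B=0] open={R10,R4,R8,R9}
Step 17: reserve R11 A 1 -> on_hand[A=12 B=3] avail[A=3 B=0] open={R10,R11,R4,R8,R9}
Step 18: reserve R12 A 3 -> on_hand[A=12 B=3] avail[A=0 B=0] open={R10,R11,R12,R4,R8,R9}
Step 19: cancel R9 -> on_hand[A=12 B=3] avail[A=0 B=2] open={R10,R11,R12,R4,R8}
Step 20: reserve R13 B 2 -> on_hand[A=12 B=3] avail[A=0 B=0] open={R10,R11,R12,R13,R4,R8}
Final available[A] = 0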